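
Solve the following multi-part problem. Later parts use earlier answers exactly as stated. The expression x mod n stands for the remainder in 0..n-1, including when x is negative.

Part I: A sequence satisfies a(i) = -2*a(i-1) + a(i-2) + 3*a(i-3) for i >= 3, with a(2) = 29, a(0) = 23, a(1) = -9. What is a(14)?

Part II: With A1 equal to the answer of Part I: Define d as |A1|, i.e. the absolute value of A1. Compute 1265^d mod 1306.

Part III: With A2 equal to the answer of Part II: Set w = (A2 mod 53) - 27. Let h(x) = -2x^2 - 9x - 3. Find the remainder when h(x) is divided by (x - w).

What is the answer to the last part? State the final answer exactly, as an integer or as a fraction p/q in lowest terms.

Part I: a(3) = -2*(29) + 1*(-9) + 3*(23) = 2; iterating: a(3)=2, a(4)=-2, a(5)=93, a(6)=-182, a(7)=451, a(8)=-805, a(9)=1515, a(10)=-2482, a(11)=4064, a(12)=-6065, a(13)=8748, a(14)=-11369; answer -11369
Part II: A1 = -11369; d = 11369; squarings mod 1306: 1265^1=1265, 1265^2=375, 1265^4=883, 1265^8=7, 1265^16=49, 1265^32=1095, 1265^64=117, 1265^128=629, 1265^256=1229, 1265^512=705, 1265^1024=745, 1265^2048=1281, 1265^4096=625, 1265^8192=131; 1265^11369 = 1265^1 * 1265^8 * 1265^32 * 1265^64 * 1265^1024 * 1265^2048 * 1265^8192 = 877 (mod 1306); answer 877
Part III: A2 = 877; w = 2; remainder = value at the root: -2*(2)^2 - 9*(2)^1 - 3 = (-8) + (-18) + (-3) = -29; answer -29

-29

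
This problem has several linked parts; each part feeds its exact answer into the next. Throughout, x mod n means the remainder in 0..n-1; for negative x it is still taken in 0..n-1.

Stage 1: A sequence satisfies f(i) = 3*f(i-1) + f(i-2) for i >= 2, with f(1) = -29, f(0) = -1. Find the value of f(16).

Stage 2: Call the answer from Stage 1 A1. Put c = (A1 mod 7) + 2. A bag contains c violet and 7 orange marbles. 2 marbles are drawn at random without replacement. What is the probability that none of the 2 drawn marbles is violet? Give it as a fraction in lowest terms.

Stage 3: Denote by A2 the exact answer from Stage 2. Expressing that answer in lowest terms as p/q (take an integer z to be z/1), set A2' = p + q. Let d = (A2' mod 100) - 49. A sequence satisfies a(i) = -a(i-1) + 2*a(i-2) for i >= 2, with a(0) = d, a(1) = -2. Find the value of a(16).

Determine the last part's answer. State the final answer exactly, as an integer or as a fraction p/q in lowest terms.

-895688

Stage 1: f(2) = 3*(-29) + 1*(-1) = -88; iterating: f(2)=-88, f(3)=-293, f(4)=-967, f(5)=-3194, f(6)=-10549, f(7)=-34841, f(8)=-115072, f(9)=-380057, f(10)=-1255243, f(11)=-4145786, f(12)=-13692601, f(13)=-45223589, f(14)=-149363368, f(15)=-493313693, f(16)=-1629304447; answer -1629304447
Stage 2: A1 = -1629304447; c = 8; total draws C(15,2) = 105; favorable C(7,2) = 21; P = 1/5; answer 1/5
Stage 3: A2 = 1/5; threaded value p + q = 6; d = -43; a(2) = -1*(-2) + 2*(-43) = -84; iterating: a(2)=-84, a(3)=80, a(4)=-248, a(5)=408, a(6)=-904, a(7)=1720, a(8)=-3528, a(9)=6968, a(10)=-14024, a(11)=27960, a(12)=-56008, a(13)=111928, a(14)=-223944, a(15)=447800, a(16)=-895688; answer -895688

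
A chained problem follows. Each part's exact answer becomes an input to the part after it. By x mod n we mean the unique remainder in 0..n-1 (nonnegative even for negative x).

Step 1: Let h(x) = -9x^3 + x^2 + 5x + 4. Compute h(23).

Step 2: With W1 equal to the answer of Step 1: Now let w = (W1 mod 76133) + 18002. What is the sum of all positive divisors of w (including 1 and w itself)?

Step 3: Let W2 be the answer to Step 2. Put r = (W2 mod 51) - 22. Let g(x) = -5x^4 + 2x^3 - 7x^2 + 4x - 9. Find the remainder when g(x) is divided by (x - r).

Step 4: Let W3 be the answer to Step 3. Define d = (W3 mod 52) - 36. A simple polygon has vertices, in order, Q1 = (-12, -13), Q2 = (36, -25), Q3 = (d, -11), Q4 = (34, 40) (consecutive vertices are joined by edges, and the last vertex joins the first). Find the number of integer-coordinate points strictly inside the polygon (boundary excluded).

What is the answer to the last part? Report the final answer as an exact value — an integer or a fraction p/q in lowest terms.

Step 1: -9*(23)^3 + 1*(23)^2 + 5*(23)^1 + 4 = (-109503) + (529) + (115) + (4) = -108855; answer -108855
Step 2: W1 = -108855; w = 61413; 61413 = 3 * 11 * 1861; sigma = (1 + 3) * (1 + 11) * (1 + 1861) = 4 * 12 * 1862 = 89376; answer 89376
Step 3: W2 = 89376; r = 2; remainder = value at the root: -5*(2)^4 + 2*(2)^3 - 7*(2)^2 + 4*(2)^1 - 9 = (-80) + (16) + (-28) + (8) + (-9) = -93; answer -93
Step 4: W3 = -93; d = -25; cross terms: (-12*-25 - 36*-13)=768, (36*-11 - -25*-25)=-1021, (-25*40 - 34*-11)=-626, (34*-13 - -12*40)=38; twice the area = |-841| = 841; area = 841/2; boundary points = 12 + 1 + 1 + 1 = 15; strictly interior points = area - boundary/2 + 1 = 414; answer 414

414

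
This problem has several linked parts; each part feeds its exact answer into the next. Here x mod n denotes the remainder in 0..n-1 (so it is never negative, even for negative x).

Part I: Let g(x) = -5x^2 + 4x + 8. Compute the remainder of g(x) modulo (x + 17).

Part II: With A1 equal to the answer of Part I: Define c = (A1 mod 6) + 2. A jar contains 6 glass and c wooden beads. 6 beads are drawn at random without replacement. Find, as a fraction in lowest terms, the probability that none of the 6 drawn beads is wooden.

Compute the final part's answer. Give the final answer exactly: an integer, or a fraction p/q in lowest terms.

1/84

Part I: remainder = value at the root: -5*(-17)^2 + 4*(-17)^1 + 8 = (-1445) + (-68) + (8) = -1505; answer -1505
Part II: A1 = -1505; c = 3; total draws C(9,6) = 84; favorable C(6,6) = 1; P = 1/84; answer 1/84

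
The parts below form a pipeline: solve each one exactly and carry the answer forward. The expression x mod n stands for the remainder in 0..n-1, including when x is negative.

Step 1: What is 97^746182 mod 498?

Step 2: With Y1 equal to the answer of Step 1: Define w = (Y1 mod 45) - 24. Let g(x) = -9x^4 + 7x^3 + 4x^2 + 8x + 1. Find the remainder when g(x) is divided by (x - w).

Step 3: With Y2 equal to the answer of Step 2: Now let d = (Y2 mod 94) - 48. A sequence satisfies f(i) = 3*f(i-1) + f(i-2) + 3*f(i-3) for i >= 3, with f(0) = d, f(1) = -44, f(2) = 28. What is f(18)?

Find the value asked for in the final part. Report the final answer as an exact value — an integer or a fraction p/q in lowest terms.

Step 1: squarings mod 498: 97^1=97, 97^2=445, 97^4=319, 97^8=169, 97^16=175, 97^32=247, 97^64=253, 97^128=265, 97^256=7, 97^512=49, 97^1024=409, 97^2048=451, 97^4096=217, 97^8192=277, 97^16384=37, 97^32768=373, 97^65536=187, 97^131072=109, 97^262144=427, 97^524288=61; 97^746182 = 97^2 * 97^4 * 97^64 * 97^128 * 97^512 * 97^8192 * 97^16384 * 97^65536 * 97^131072 * 97^524288 = 253 (mod 498); answer 253
Step 2: Y1 = 253; w = 4; remainder = value at the root: -9*(4)^4 + 7*(4)^3 + 4*(4)^2 + 8*(4)^1 + 1 = (-2304) + (448) + (64) + (32) + (1) = -1759; answer -1759
Step 3: Y2 = -1759; d = -21; f(3) = 3*(28) + 1*(-44) + 3*(-21) = -23; iterating: f(3)=-23, f(4)=-173, f(5)=-458, f(6)=-1616, f(7)=-5825, f(8)=-20465, f(9)=-72068, f(10)=-254144, f(11)=-895895, f(12)=-3158033, f(13)=-11132426, f(14)=-39242996, f(15)=-138335513, f(16)=-487646813, f(17)=-1719004940, f(18)=-6059668172; answer -6059668172

-6059668172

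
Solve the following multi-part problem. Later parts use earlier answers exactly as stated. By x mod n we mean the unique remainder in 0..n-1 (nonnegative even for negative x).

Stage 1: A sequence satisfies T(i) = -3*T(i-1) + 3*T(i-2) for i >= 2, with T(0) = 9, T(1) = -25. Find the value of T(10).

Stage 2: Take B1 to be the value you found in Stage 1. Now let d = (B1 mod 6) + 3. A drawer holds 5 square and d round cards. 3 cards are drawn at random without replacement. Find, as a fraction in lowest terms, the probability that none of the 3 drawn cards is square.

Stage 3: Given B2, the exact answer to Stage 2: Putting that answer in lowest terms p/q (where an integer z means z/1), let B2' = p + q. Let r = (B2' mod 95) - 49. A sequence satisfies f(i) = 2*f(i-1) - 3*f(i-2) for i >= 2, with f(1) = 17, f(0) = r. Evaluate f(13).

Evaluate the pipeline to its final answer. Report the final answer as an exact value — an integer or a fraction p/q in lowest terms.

Stage 1: T(2) = -3*(-25) + 3*(9) = 102; iterating: T(2)=102, T(3)=-381, T(4)=1449, T(5)=-5490, T(6)=20817, T(7)=-78921, T(8)=299214, T(9)=-1134405, T(10)=4300857; answer 4300857
Stage 2: B1 = 4300857; d = 6; total draws C(11,3) = 165; favorable C(6,3) = 20; P = 4/33; answer 4/33
Stage 3: B2 = 4/33; threaded value p + q = 37; r = -12; f(2) = 2*(17) - 3*(-12) = 70; iterating: f(2)=70, f(3)=89, f(4)=-32, f(5)=-331, f(6)=-566, f(7)=-139, f(8)=1420, f(9)=3257, f(10)=2254, f(11)=-5263, f(12)=-17288, f(13)=-18787; answer -18787

-18787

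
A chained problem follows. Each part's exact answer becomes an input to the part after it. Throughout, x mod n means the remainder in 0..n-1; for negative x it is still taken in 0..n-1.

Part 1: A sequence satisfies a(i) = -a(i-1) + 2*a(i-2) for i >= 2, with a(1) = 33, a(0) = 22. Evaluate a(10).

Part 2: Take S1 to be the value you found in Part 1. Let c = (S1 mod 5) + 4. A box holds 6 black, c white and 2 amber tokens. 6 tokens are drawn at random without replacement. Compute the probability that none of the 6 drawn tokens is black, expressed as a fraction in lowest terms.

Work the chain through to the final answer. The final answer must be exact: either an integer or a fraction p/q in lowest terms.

Part 1: a(2) = -1*(33) + 2*(22) = 11; iterating: a(2)=11, a(3)=55, a(4)=-33, a(5)=143, a(6)=-209, a(7)=495, a(8)=-913, a(9)=1903, a(10)=-3729; answer -3729
Part 2: S1 = -3729; c = 5; total draws C(13,6) = 1716; favorable C(7,6) = 7; P = 7/1716; answer 7/1716

7/1716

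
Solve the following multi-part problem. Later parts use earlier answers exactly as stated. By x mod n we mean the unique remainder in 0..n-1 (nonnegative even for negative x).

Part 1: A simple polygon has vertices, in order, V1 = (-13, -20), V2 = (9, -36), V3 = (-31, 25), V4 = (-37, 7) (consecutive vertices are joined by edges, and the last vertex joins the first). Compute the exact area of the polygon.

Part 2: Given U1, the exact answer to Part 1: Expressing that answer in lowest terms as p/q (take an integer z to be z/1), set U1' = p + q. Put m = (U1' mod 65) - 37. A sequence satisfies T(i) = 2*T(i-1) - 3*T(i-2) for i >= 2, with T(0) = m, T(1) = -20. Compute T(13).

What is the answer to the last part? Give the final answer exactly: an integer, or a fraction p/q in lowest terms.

39880

Part 1: cross terms: (-13*-36 - 9*-20)=648, (9*25 - -31*-36)=-891, (-31*7 - -37*25)=708, (-37*-20 - -13*7)=831; twice the area = |1296| = 1296; area = 648; answer 648
Part 2: U1 = 648; threaded value p + q = 649; m = 27; T(2) = 2*(-20) - 3*(27) = -121; iterating: T(2)=-121, T(3)=-182, T(4)=-1, T(5)=544, T(6)=1091, T(7)=550, T(8)=-2173, T(9)=-5996, T(10)=-5473, T(11)=7042, T(12)=30503, T(13)=39880; answer 39880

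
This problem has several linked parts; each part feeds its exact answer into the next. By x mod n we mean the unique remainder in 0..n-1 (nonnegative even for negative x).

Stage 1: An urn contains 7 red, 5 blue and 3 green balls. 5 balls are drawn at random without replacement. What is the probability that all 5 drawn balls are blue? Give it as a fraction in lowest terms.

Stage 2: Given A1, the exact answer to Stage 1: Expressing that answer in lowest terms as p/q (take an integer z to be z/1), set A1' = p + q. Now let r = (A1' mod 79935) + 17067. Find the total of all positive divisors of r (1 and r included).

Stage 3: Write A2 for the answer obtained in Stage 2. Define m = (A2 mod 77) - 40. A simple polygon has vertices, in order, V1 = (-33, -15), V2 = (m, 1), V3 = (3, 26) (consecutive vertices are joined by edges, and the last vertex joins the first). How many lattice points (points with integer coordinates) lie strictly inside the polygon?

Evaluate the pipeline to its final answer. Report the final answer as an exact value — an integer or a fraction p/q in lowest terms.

Stage 1: total draws C(15,5) = 3003; favorable C(5,5) = 1; P = 1/3003; answer 1/3003
Stage 2: A1 = 1/3003; threaded value p + q = 3004; r = 20071; 20071 is prime, so its only divisors are 1 and 20071; sigma = 1 + 20071 = 20072; answer 20072
Stage 3: A2 = 20072; m = 12; cross terms: (-33*1 - 12*-15)=147, (12*26 - 3*1)=309, (3*-15 - -33*26)=813; twice the area = |1269| = 1269; area = 1269/2; boundary points = 1 + 1 + 1 = 3; strictly interior points = area - boundary/2 + 1 = 634; answer 634

634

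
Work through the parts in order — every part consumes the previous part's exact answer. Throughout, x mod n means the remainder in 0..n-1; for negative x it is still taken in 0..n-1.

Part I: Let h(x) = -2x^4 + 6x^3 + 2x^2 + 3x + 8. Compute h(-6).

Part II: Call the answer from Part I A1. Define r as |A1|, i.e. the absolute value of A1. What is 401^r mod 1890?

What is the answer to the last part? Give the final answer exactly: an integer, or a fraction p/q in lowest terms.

Part I: -2*(-6)^4 + 6*(-6)^3 + 2*(-6)^2 + 3*(-6)^1 + 8 = (-2592) + (-1296) + (72) + (-18) + (8) = -3826; answer -3826
Part II: A1 = -3826; r = 3826; squarings mod 1890: 401^1=401, 401^2=151, 401^4=121, 401^8=1411, 401^16=751, 401^32=781, 401^64=1381, 401^128=151, 401^256=121, 401^512=1411, 401^1024=751, 401^2048=781; 401^3826 = 401^2 * 401^16 * 401^32 * 401^64 * 401^128 * 401^512 * 401^1024 * 401^2048 = 1381 (mod 1890); answer 1381

1381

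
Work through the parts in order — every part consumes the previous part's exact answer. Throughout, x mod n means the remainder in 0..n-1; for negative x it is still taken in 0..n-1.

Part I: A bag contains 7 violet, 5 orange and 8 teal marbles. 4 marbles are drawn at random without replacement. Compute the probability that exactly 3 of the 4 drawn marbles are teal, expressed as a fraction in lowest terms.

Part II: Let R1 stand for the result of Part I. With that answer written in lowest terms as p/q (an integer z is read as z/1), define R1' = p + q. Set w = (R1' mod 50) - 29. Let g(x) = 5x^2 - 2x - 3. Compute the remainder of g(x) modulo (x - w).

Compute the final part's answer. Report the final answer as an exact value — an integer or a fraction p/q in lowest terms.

Part I: total draws C(20,4) = 4845; favorable C(8,3)*C(12,1) = 672; P = 224/1615; answer 224/1615
Part II: R1 = 224/1615; threaded value p + q = 1839; w = 10; remainder = value at the root: 5*(10)^2 - 2*(10)^1 - 3 = (500) + (-20) + (-3) = 477; answer 477

477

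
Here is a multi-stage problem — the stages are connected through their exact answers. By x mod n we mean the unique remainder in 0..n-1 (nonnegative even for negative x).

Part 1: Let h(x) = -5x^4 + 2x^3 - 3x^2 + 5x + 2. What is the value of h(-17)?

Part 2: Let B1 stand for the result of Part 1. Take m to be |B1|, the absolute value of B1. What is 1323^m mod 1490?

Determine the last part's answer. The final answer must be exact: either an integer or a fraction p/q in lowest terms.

593

Part 1: -5*(-17)^4 + 2*(-17)^3 - 3*(-17)^2 + 5*(-17)^1 + 2 = (-417605) + (-9826) + (-867) + (-85) + (2) = -428381; answer -428381
Part 2: B1 = -428381; m = 428381; squarings mod 1490: 1323^1=1323, 1323^2=1069, 1323^4=1421, 1323^8=291, 1323^16=1241, 1323^32=911, 1323^64=1481, 1323^128=81, 1323^256=601, 1323^512=621, 1323^1024=1221, 1323^2048=841, 1323^4096=1021, 1323^8192=931, 1323^16384=1071, 1323^32768=1231, 1323^65536=31, 1323^131072=961, 1323^262144=1211; 1323^428381 = 1323^1 * 1323^4 * 1323^8 * 1323^16 * 1323^64 * 1323^256 * 1323^2048 * 1323^32768 * 1323^131072 * 1323^262144 = 593 (mod 1490); answer 593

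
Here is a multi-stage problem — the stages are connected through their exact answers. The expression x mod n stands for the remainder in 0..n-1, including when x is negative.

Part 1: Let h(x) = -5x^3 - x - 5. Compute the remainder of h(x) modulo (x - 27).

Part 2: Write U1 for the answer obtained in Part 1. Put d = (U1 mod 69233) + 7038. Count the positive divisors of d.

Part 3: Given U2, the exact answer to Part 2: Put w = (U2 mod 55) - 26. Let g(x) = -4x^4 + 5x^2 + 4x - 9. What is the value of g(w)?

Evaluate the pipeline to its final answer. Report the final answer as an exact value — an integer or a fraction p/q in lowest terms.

-1324329

Part 1: remainder = value at the root: -5*(27)^3 - 1*(27)^1 - 5 = (-98415) + (-27) + (-5) = -98447; answer -98447
Part 2: U1 = -98447; d = 47057; 47057 is prime, so its only divisors are 1 and 47057; count = 2; answer 2
Part 3: U2 = 2; w = -24; -4*(-24)^4 + 5*(-24)^2 + 4*(-24)^1 - 9 = (-1327104) + (2880) + (-96) + (-9) = -1324329; answer -1324329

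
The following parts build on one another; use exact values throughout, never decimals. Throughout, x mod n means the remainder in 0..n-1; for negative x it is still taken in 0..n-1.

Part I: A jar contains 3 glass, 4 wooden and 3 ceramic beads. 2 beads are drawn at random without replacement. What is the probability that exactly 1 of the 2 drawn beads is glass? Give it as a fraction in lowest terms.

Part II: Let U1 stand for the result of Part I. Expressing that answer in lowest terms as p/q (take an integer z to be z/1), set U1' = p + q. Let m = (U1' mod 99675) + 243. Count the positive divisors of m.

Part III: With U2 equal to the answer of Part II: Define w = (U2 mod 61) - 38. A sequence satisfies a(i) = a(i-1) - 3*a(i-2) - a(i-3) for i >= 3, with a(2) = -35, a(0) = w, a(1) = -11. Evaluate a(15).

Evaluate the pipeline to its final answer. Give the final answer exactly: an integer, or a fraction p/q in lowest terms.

85190

Part I: total draws C(10,2) = 45; favorable C(3,1)*C(7,1) = 21; P = 7/15; answer 7/15
Part II: U1 = 7/15; threaded value p + q = 22; m = 265; 265 = 5 * 53; number of divisors = (1+1) * (1+1) = 4; answer 4
Part III: U2 = 4; w = -34; a(3) = 1*(-35) - 3*(-11) - 1*(-34) = 32; iterating: a(3)=32, a(4)=148, a(5)=87, a(6)=-389, a(7)=-798, a(8)=282, a(9)=3065, a(10)=3017, a(11)=-6460, a(12)=-18576, a(13)=-2213, a(14)=59975, a(15)=85190; answer 85190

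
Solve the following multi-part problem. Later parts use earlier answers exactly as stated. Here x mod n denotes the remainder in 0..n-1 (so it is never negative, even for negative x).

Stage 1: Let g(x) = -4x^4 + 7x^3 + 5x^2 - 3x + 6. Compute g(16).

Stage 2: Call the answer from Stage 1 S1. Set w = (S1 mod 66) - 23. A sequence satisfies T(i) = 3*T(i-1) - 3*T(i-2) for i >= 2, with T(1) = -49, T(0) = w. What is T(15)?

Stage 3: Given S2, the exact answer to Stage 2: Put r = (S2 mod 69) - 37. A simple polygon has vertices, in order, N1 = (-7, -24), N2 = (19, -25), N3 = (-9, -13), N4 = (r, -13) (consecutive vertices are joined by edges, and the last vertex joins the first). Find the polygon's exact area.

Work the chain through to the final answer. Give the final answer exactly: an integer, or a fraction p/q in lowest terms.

263

Stage 1: -4*(16)^4 + 7*(16)^3 + 5*(16)^2 - 3*(16)^1 + 6 = (-262144) + (28672) + (1280) + (-48) + (6) = -232234; answer -232234
Stage 2: S1 = -232234; w = -3; T(2) = 3*(-49) - 3*(-3) = -138; iterating: T(2)=-138, T(3)=-267, T(4)=-387, T(5)=-360, T(6)=81, T(7)=1323, T(8)=3726, T(9)=7209, T(10)=10449, T(11)=9720, T(12)=-2187, T(13)=-35721, T(14)=-100602, T(15)=-194643; answer -194643
Stage 3: S2 = -194643; r = -31; cross terms: (-7*-25 - 19*-24)=631, (19*-13 - -9*-25)=-472, (-9*-13 - -31*-13)=-286, (-31*-24 - -7*-13)=653; twice the area = |526| = 526; area = 263; answer 263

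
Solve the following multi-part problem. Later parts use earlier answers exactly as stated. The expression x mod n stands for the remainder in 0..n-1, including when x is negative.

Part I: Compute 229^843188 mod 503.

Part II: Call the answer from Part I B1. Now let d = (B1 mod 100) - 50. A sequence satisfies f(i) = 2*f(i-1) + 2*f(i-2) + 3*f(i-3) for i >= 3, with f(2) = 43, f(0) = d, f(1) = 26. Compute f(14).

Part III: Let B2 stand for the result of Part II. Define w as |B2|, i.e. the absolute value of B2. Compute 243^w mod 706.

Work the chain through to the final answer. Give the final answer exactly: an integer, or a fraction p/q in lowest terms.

459

Part I: squarings mod 503: 229^1=229, 229^2=129, 229^4=42, 229^8=255, 229^16=138, 229^32=433, 229^64=373, 229^128=301, 229^256=61, 229^512=200, 229^1024=263, 229^2048=258, 229^4096=168, 229^8192=56, 229^16384=118, 229^32768=343, 229^65536=450, 229^131072=294, 229^262144=423, 229^524288=364; 229^843188 = 229^4 * 229^16 * 229^32 * 229^128 * 229^256 * 229^1024 * 229^2048 * 229^4096 * 229^16384 * 229^32768 * 229^262144 * 229^524288 = 462 (mod 503); answer 462
Part II: B1 = 462; d = 12; f(3) = 2*(43) + 2*(26) + 3*(12) = 174; iterating: f(3)=174, f(4)=512, f(5)=1501, f(6)=4548, f(7)=13634, f(8)=40867, f(9)=122646, f(10)=367928, f(11)=1103749, f(12)=3311292, f(13)=9933866, f(14)=29801563; answer 29801563
Part III: B2 = 29801563; w = 29801563; squarings mod 706: 243^1=243, 243^2=451, 243^4=73, 243^8=387, 243^16=97, 243^32=231, 243^64=411, 243^128=187, 243^256=375, 243^512=131, 243^1024=217, 243^2048=493, 243^4096=185, 243^8192=337, 243^16384=609, 243^32768=231, 243^65536=411, 243^131072=187, 243^262144=375, 243^524288=131, 243^1048576=217, 243^2097152=493, 243^4194304=185, 243^8388608=337, 243^16777216=609; 243^29801563 = 243^1 * 243^2 * 243^8 * 243^16 * 243^64 * 243^1024 * 243^2048 * 243^4096 * 243^8192 * 243^32768 * 243^131072 * 243^262144 * 243^4194304 * 243^8388608 * 243^16777216 = 459 (mod 706); answer 459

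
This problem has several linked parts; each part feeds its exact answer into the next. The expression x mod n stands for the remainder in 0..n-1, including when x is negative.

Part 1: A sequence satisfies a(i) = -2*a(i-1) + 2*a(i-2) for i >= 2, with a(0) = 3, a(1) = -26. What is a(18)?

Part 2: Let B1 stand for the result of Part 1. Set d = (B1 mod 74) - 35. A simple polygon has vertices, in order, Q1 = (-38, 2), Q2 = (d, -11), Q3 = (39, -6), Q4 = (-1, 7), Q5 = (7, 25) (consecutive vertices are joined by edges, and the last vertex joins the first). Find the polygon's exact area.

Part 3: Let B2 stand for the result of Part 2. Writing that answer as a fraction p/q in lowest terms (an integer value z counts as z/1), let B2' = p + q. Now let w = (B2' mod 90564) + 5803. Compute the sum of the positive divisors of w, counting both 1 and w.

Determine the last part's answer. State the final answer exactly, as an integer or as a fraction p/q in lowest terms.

Part 1: a(2) = -2*(-26) + 2*(3) = 58; iterating: a(2)=58, a(3)=-168, a(4)=452, a(5)=-1240, a(6)=3384, a(7)=-9248, a(8)=25264, a(9)=-69024, a(10)=188576, a(11)=-515200, a(12)=1407552, a(13)=-3845504, a(14)=10506112, a(15)=-28703232, a(16)=78418688, a(17)=-214243840, a(18)=585325056; answer 585325056
Part 2: B1 = 585325056; d = -31; cross terms: (-38*-11 - -31*2)=480, (-31*-6 - 39*-11)=615, (39*7 - -1*-6)=267, (-1*25 - 7*7)=-74, (7*2 - -38*25)=964; twice the area = |2252| = 2252; area = 1126; answer 1126
Part 3: B2 = 1126; threaded value p + q = 1127; w = 6930; 6930 = 2 * 3^2 * 5 * 7 * 11; sigma = (1 + 2) * (1 + 3 + 9) * (1 + 5) * (1 + 7) * (1 + 11) = 3 * 13 * 6 * 8 * 12 = 22464; answer 22464

22464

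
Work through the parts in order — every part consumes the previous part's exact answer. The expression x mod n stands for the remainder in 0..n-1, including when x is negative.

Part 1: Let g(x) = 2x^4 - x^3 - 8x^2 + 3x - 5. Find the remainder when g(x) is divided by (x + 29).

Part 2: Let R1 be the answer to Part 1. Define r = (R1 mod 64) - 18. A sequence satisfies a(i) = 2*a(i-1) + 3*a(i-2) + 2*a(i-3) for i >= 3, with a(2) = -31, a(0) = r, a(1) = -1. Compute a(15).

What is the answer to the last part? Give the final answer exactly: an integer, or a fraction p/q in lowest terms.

-88636423

Part 1: remainder = value at the root: 2*(-29)^4 - 1*(-29)^3 - 8*(-29)^2 + 3*(-29)^1 - 5 = (1414562) + (24389) + (-6728) + (-87) + (-5) = 1432131; answer 1432131
Part 2: R1 = 1432131; r = -15; a(3) = 2*(-31) + 3*(-1) + 2*(-15) = -95; iterating: a(3)=-95, a(4)=-285, a(5)=-917, a(6)=-2879, a(7)=-9079, a(8)=-28629, a(9)=-90253, a(10)=-284551, a(11)=-897119, a(12)=-2828397, a(13)=-8917253, a(14)=-28113935, a(15)=-88636423; answer -88636423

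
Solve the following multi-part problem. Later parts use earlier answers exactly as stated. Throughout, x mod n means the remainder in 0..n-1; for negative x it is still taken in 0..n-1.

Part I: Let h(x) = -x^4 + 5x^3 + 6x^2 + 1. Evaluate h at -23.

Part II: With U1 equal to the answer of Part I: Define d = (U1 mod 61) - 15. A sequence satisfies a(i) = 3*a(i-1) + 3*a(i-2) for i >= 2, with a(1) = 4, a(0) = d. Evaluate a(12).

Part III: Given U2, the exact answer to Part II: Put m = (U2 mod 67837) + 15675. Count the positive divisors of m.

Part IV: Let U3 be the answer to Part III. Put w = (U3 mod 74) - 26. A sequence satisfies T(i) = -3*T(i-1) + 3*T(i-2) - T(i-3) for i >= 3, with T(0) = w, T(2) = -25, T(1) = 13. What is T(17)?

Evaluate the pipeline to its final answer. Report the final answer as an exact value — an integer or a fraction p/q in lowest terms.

19690499173

Part I: -1*(-23)^4 + 5*(-23)^3 + 6*(-23)^2 + 1 = (-279841) + (-60835) + (3174) + (1) = -337501; answer -337501
Part II: U1 = -337501; d = -3; a(2) = 3*(4) + 3*(-3) = 3; iterating: a(2)=3, a(3)=21, a(4)=72, a(5)=279, a(6)=1053, a(7)=3996, a(8)=15147, a(9)=57429, a(10)=217728, a(11)=825471, a(12)=3129597; answer 3129597
Part III: U2 = 3129597; m = 24770; 24770 = 2 * 5 * 2477; number of divisors = (1+1) * (1+1) * (1+1) = 8; answer 8
Part IV: U3 = 8; w = -18; T(3) = -3*(-25) + 3*(13) - 1*(-18) = 132; iterating: T(3)=132, T(4)=-484, T(5)=1873, T(6)=-7203, T(7)=27712, T(8)=-106618, T(9)=410193, T(10)=-1578145, T(11)=6071632, T(12)=-23359524, T(13)=89871613, T(14)=-345765043, T(15)=1330269492, T(16)=-5117975218, T(17)=19690499173; answer 19690499173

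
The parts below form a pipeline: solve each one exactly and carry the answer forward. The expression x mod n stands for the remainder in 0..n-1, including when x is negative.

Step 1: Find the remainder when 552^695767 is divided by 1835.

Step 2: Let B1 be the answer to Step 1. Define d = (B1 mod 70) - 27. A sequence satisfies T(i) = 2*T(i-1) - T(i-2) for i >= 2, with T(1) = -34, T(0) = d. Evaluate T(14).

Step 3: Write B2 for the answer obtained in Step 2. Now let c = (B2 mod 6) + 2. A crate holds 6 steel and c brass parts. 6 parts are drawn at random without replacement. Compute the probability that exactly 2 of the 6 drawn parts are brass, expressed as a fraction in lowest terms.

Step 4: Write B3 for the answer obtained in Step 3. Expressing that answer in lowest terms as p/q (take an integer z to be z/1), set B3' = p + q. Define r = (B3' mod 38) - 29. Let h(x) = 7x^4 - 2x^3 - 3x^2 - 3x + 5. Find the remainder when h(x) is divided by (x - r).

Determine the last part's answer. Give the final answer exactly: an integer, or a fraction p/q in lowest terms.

2348429

Step 1: squarings mod 1835: 552^1=552, 552^2=94, 552^4=1496, 552^8=1151, 552^16=1766, 552^32=1091, 552^64=1201, 552^128=91, 552^256=941, 552^512=1011, 552^1024=26, 552^2048=676, 552^4096=61, 552^8192=51, 552^16384=766, 552^32768=1391, 552^65536=791, 552^131072=1781, 552^262144=1081, 552^524288=1501; 552^695767 = 552^1 * 552^2 * 552^4 * 552^16 * 552^64 * 552^128 * 552^256 * 552^1024 * 552^2048 * 552^4096 * 552^32768 * 552^131072 * 552^524288 = 1653 (mod 1835); answer 1653
Step 2: B1 = 1653; d = 16; T(2) = 2*(-34) - 1*(16) = -84; iterating: T(2)=-84, T(3)=-134, T(4)=-184, T(5)=-234, T(6)=-284, T(7)=-334, T(8)=-384, T(9)=-434, T(10)=-484, T(11)=-534, T(12)=-584, T(13)=-634, T(14)=-684; answer -684
Step 3: B2 = -684; c = 2; total draws C(8,6) = 28; favorable C(2,2)*C(6,4) = 15; P = 15/28; answer 15/28
Step 4: B3 = 15/28; threaded value p + q = 43; r = -24; remainder = value at the root: 7*(-24)^4 - 2*(-24)^3 - 3*(-24)^2 - 3*(-24)^1 + 5 = (2322432) + (27648) + (-1728) + (72) + (5) = 2348429; answer 2348429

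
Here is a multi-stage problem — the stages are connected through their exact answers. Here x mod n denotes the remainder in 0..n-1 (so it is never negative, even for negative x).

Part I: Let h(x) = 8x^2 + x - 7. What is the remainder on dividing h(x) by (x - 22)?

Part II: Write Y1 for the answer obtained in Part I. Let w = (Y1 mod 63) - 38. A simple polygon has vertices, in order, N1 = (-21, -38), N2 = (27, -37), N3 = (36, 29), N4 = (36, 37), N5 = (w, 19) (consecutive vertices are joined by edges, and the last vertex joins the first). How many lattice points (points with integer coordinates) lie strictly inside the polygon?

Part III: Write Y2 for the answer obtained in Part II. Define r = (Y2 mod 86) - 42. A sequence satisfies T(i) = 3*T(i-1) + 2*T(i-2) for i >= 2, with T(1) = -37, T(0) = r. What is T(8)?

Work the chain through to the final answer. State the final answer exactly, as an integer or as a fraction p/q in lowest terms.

-373363

Part I: remainder = value at the root: 8*(22)^2 + 1*(22)^1 - 7 = (3872) + (22) + (-7) = 3887; answer 3887
Part II: Y1 = 3887; w = 6; cross terms: (-21*-37 - 27*-38)=1803, (27*29 - 36*-37)=2115, (36*37 - 36*29)=288, (36*19 - 6*37)=462, (6*-38 - -21*19)=171; twice the area = |4839| = 4839; area = 4839/2; boundary points = 1 + 3 + 8 + 6 + 3 = 21; strictly interior points = area - boundary/2 + 1 = 2410; answer 2410
Part III: Y2 = 2410; r = -40; T(2) = 3*(-37) + 2*(-40) = -191; iterating: T(2)=-191, T(3)=-647, T(4)=-2323, T(5)=-8263, T(6)=-29435, T(7)=-104831, T(8)=-373363; answer -373363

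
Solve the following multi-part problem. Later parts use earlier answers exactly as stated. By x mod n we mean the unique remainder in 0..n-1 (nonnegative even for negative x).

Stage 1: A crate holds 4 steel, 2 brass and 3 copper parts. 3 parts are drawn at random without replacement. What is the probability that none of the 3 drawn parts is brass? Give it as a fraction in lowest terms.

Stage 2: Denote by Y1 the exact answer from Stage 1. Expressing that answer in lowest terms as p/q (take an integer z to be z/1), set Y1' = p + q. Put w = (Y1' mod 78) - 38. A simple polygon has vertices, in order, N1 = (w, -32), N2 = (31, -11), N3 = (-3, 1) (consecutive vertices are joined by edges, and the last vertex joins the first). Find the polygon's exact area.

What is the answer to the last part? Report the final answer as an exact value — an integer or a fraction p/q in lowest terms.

669

Stage 1: total draws C(9,3) = 84; favorable C(7,3) = 35; P = 5/12; answer 5/12
Stage 2: Y1 = 5/12; threaded value p + q = 17; w = -21; cross terms: (-21*-11 - 31*-32)=1223, (31*1 - -3*-11)=-2, (-3*-32 - -21*1)=117; twice the area = |1338| = 1338; area = 669; answer 669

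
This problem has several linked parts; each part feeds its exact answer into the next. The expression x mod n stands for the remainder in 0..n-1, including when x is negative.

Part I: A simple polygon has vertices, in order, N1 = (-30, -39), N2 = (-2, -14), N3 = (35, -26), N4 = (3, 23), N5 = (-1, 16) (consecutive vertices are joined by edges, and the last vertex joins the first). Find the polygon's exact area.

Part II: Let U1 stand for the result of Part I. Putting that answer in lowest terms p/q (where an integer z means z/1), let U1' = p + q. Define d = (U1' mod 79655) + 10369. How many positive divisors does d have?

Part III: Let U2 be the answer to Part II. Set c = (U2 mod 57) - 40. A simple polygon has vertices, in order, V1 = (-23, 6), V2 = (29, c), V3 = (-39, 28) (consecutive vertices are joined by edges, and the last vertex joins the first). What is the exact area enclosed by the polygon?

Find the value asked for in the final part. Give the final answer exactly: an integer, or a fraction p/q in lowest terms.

332

Part I: cross terms: (-30*-14 - -2*-39)=342, (-2*-26 - 35*-14)=542, (35*23 - 3*-26)=883, (3*16 - -1*23)=71, (-1*-39 - -30*16)=519; twice the area = |2357| = 2357; area = 2357/2; answer 2357/2
Part II: U1 = 2357/2; threaded value p + q = 2359; d = 12728; 12728 = 2^3 * 37 * 43; number of divisors = (3+1) * (1+1) * (1+1) = 16; answer 16
Part III: U2 = 16; c = -24; cross terms: (-23*-24 - 29*6)=378, (29*28 - -39*-24)=-124, (-39*6 - -23*28)=410; twice the area = |664| = 664; area = 332; answer 332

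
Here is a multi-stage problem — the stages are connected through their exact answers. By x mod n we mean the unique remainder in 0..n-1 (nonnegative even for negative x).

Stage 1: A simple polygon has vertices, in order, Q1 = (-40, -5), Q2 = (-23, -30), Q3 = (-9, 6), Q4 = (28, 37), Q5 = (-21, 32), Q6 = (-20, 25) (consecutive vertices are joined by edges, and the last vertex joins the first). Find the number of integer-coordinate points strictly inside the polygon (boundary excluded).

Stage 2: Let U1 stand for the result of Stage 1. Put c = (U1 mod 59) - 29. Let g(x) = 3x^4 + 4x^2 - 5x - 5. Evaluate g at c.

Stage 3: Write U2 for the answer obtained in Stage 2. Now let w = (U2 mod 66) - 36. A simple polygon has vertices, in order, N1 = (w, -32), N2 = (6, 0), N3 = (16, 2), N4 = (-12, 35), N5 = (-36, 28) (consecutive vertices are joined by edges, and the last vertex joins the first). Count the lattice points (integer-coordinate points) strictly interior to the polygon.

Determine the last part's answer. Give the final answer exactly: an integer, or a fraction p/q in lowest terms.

1836

Stage 1: cross terms: (-40*-30 - -23*-5)=1085, (-23*6 - -9*-30)=-408, (-9*37 - 28*6)=-501, (28*32 - -21*37)=1673, (-21*25 - -20*32)=115, (-20*-5 - -40*25)=1100; twice the area = |3064| = 3064; area = 1532; boundary points = 1 + 2 + 1 + 1 + 1 + 10 = 16; strictly interior points = area - boundary/2 + 1 = 1525; answer 1525
Stage 2: U1 = 1525; c = 21; 3*(21)^4 + 4*(21)^2 - 5*(21)^1 - 5 = (583443) + (1764) + (-105) + (-5) = 585097; answer 585097
Stage 3: U2 = 585097; w = -29; cross terms: (-29*0 - 6*-32)=192, (6*2 - 16*0)=12, (16*35 - -12*2)=584, (-12*28 - -36*35)=924, (-36*-32 - -29*28)=1964; twice the area = |3676| = 3676; area = 1838; boundary points = 1 + 2 + 1 + 1 + 1 = 6; strictly interior points = area - boundary/2 + 1 = 1836; answer 1836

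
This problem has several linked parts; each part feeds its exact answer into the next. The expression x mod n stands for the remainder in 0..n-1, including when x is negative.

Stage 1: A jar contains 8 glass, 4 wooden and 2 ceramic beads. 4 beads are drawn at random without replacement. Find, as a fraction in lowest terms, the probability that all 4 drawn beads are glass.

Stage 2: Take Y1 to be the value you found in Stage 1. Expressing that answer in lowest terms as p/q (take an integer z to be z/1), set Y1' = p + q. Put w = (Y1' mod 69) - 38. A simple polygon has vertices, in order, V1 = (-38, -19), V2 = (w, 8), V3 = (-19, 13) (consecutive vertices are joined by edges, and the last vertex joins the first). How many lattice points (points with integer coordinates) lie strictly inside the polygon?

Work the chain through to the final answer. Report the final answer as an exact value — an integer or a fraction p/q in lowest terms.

15

Stage 1: total draws C(14,4) = 1001; favorable C(8,4) = 70; P = 10/143; answer 10/143
Stage 2: Y1 = 10/143; threaded value p + q = 153; w = -23; cross terms: (-38*8 - -23*-19)=-741, (-23*13 - -19*8)=-147, (-19*-19 - -38*13)=855; twice the area = |-33| = 33; area = 33/2; boundary points = 3 + 1 + 1 = 5; strictly interior points = area - boundary/2 + 1 = 15; answer 15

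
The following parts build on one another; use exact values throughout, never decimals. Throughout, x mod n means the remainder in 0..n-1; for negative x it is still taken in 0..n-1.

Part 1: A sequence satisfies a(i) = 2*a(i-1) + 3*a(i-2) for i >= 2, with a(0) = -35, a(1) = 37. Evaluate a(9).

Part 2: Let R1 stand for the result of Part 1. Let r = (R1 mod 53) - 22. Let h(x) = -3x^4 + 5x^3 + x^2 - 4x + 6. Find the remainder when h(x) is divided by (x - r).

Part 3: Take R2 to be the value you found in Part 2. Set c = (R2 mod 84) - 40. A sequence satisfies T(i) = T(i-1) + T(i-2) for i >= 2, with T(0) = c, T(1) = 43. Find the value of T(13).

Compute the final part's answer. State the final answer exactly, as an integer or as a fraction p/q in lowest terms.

14195

Part 1: a(2) = 2*(37) + 3*(-35) = -31; iterating: a(2)=-31, a(3)=49, a(4)=5, a(5)=157, a(6)=329, a(7)=1129, a(8)=3245, a(9)=9877; answer 9877
Part 2: R1 = 9877; r = -3; remainder = value at the root: -3*(-3)^4 + 5*(-3)^3 + 1*(-3)^2 - 4*(-3)^1 + 6 = (-243) + (-135) + (9) + (12) + (6) = -351; answer -351
Part 3: R2 = -351; c = 29; T(2) = 1*(43) + 1*(29) = 72; iterating: T(2)=72, T(3)=115, T(4)=187, T(5)=302, T(6)=489, T(7)=791, T(8)=1280, T(9)=2071, T(10)=3351, T(11)=5422, T(12)=8773, T(13)=14195; answer 14195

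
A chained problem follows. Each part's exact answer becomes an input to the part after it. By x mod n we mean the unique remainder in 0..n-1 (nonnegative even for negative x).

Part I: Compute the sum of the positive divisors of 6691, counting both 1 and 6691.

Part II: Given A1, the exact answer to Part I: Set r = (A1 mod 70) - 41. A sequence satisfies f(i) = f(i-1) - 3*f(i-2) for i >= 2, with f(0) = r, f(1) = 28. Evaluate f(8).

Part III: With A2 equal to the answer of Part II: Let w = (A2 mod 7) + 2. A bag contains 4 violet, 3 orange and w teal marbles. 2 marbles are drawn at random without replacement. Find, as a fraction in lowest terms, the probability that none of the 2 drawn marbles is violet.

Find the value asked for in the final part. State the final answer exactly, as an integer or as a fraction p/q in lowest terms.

14/33

Part I: 6691 is prime, so its only divisors are 1 and 6691; sigma = 1 + 6691 = 6692; answer 6692
Part II: A1 = 6692; r = 1; f(2) = 1*(28) - 3*(1) = 25; iterating: f(2)=25, f(3)=-59, f(4)=-134, f(5)=43, f(6)=445, f(7)=316, f(8)=-1019; answer -1019
Part III: A2 = -1019; w = 5; total draws C(12,2) = 66; favorable C(8,2) = 28; P = 14/33; answer 14/33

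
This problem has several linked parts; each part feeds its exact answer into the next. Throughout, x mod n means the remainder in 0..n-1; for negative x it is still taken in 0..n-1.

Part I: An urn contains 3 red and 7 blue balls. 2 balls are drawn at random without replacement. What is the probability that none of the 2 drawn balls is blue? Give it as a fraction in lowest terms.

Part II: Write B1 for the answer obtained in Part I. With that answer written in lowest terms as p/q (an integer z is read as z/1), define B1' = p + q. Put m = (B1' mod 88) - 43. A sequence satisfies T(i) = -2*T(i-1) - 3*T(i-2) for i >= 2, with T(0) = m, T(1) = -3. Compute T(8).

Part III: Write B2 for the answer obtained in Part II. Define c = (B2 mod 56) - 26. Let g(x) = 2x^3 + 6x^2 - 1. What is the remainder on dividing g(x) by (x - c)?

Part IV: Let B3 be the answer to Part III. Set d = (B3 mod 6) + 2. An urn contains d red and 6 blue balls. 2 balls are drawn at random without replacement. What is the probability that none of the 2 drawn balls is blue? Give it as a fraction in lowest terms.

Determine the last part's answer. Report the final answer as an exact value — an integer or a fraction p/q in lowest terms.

Part I: total draws C(10,2) = 45; favorable C(3,2) = 3; P = 1/15; answer 1/15
Part II: B1 = 1/15; threaded value p + q = 16; m = -27; T(2) = -2*(-3) - 3*(-27) = 87; iterating: T(2)=87, T(3)=-165, T(4)=69, T(5)=357, T(6)=-921, T(7)=771, T(8)=1221; answer 1221
Part III: B2 = 1221; c = 19; remainder = value at the root: 2*(19)^3 + 6*(19)^2 - 1 = (13718) + (2166) + (-1) = 15883; answer 15883
Part IV: B3 = 15883; d = 3; total draws C(9,2) = 36; favorable C(3,2) = 3; P = 1/12; answer 1/12

1/12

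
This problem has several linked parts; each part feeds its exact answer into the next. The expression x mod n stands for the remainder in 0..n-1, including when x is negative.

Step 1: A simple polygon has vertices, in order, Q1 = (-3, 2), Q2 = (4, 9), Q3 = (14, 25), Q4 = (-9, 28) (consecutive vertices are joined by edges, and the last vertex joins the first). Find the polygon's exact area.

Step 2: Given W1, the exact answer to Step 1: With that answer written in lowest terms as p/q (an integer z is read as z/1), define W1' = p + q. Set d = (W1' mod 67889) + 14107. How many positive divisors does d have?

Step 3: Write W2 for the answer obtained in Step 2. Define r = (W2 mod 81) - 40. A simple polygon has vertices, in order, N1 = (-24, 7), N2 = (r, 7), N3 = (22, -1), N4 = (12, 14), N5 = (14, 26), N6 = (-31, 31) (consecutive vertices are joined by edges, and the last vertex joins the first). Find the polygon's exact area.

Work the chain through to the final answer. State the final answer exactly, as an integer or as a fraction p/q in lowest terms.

Step 1: cross terms: (-3*9 - 4*2)=-35, (4*25 - 14*9)=-26, (14*28 - -9*25)=617, (-9*2 - -3*28)=66; twice the area = |622| = 622; area = 311; answer 311
Step 2: W1 = 311; threaded value p + q = 312; d = 14419; 14419 is prime, so its only divisors are 1 and 14419; count = 2; answer 2
Step 3: W2 = 2; r = -38; cross terms: (-24*7 - -38*7)=98, (-38*-1 - 22*7)=-116, (22*14 - 12*-1)=320, (12*26 - 14*14)=116, (14*31 - -31*26)=1240, (-31*7 - -24*31)=527; twice the area = |2185| = 2185; area = 2185/2; answer 2185/2

2185/2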